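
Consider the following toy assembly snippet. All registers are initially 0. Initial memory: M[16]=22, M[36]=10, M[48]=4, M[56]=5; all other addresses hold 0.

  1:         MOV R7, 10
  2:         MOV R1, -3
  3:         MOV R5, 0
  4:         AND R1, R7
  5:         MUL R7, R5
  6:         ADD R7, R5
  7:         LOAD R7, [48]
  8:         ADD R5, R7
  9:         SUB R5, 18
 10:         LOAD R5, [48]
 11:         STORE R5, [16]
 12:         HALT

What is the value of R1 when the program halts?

8

after MOV R7, 10: R7=10
after MOV R1, -3: R1=-3
after MOV R5, 0: R5=0
after AND R1, R7: R1=(-3)&10=8
after MUL R7, R5: R7=10*0=0
after ADD R7, R5: R7=0+0=0
after LOAD R7, [48]: R7=M[48]=4
after ADD R5, R7: R5=0+4=4
after SUB R5, 18: R5=4-18=-14
after LOAD R5, [48]: R5=M[48]=4
STORE R5, [16] → M[16]=4
halt.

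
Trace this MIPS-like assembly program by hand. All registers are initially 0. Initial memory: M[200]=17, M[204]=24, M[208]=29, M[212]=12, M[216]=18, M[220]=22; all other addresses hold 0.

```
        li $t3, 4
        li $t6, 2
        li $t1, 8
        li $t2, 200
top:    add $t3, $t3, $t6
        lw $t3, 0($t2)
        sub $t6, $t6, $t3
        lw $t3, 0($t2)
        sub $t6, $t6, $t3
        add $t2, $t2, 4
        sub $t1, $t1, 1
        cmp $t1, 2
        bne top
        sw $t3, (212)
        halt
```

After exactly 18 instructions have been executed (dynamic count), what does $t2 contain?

204

$t3=4
$t6=2
$t1=8
$t2=200
$t3=4+2=6
$t3=M[200]=17
$t6=2-17=-15
$t3=M[200]=17
$t6=(-15)-17=-32
$t2=200+4=204
$t1=8-1=7
cmp $t1, 2  (cmp 7,2)
bne top: taken
$t3=17+(-32)=-15
$t3=M[204]=24
$t6=(-32)-24=-56
$t3=M[204]=24
$t6=(-56)-24=-80
After step 18: $t2 = 204.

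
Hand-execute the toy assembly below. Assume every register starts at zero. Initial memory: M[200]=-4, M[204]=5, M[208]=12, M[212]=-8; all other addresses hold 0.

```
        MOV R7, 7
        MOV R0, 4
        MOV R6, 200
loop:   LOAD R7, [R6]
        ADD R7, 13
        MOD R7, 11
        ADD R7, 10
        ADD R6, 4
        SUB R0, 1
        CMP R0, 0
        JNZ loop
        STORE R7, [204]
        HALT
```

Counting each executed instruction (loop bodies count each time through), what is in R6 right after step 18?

208

after MOV R7, 7: R7=7
after MOV R0, 4: R0=4
after MOV R6, 200: R6=200
after LOAD R7, [R6]: R7=M[200]=-4
after ADD R7, 13: R7=(-4)+13=9
after MOD R7, 11: R7=9%11=9
after ADD R7, 10: R7=9+10=19
after ADD R6, 4: R6=200+4=204
after SUB R0, 1: R0=4-1=3
CMP R0, 0  (cmp 3,0)
JNZ loop: taken
after LOAD R7, [R6]: R7=M[204]=5
after ADD R7, 13: R7=5+13=18
after MOD R7, 11: R7=18%11=7
after ADD R7, 10: R7=7+10=17
after ADD R6, 4: R6=204+4=208
after SUB R0, 1: R0=3-1=2
CMP R0, 0  (cmp 2,0)
After step 18: R6 = 208.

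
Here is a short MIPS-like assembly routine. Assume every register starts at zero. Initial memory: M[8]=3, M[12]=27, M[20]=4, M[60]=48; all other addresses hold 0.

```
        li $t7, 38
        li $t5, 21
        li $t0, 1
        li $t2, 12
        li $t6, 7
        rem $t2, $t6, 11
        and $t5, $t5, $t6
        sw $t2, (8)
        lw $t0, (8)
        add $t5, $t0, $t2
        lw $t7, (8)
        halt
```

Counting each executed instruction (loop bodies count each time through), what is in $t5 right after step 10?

li $t7, 38 → $t7=38
li $t5, 21 → $t5=21
li $t0, 1 → $t0=1
li $t2, 12 → $t2=12
li $t6, 7 → $t6=7
rem $t2, $t6, 11 → $t2=7%11=7
and $t5, $t5, $t6 → $t5=21&7=5
sw $t2, (8) → M[8]=7
lw $t0, (8) → $t0=M[8]=7
add $t5, $t0, $t2 → $t5=7+7=14
After step 10: $t5 = 14.

14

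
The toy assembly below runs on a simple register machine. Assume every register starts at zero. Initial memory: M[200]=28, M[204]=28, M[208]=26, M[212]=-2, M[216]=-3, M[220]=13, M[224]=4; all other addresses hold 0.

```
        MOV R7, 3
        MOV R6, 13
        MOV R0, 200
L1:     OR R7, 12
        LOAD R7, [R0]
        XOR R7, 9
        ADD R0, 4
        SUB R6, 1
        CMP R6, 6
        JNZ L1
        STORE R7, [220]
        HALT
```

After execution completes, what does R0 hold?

MOV R7, 3 → R7=3
MOV R6, 13 → R6=13
MOV R0, 200 → R0=200
OR R7, 12 → R7=3|12=15
LOAD R7, [R0] → R7=M[200]=28
XOR R7, 9 → R7=28^9=21
ADD R0, 4 → R0=200+4=204
SUB R6, 1 → R6=13-1=12
CMP R6, 6  (cmp 12,6)
JNZ L1: taken
OR R7, 12 → R7=21|12=29
LOAD R7, [R0] → R7=M[204]=28
XOR R7, 9 → R7=28^9=21
ADD R0, 4 → R0=204+4=208
SUB R6, 1 → R6=12-1=11
CMP R6, 6  (cmp 11,6)
JNZ L1: taken
OR R7, 12 → R7=21|12=29
LOAD R7, [R0] → R7=M[208]=26
XOR R7, 9 → R7=26^9=19
ADD R0, 4 → R0=208+4=212
SUB R6, 1 → R6=11-1=10
CMP R6, 6  (cmp 10,6)
JNZ L1: taken
OR R7, 12 → R7=19|12=31
LOAD R7, [R0] → R7=M[212]=-2
XOR R7, 9 → R7=(-2)^9=-9
ADD R0, 4 → R0=212+4=216
SUB R6, 1 → R6=10-1=9
CMP R6, 6  (cmp 9,6)
JNZ L1: taken
OR R7, 12 → R7=(-9)|12=-1
LOAD R7, [R0] → R7=M[216]=-3
XOR R7, 9 → R7=(-3)^9=-12
ADD R0, 4 → R0=216+4=220
SUB R6, 1 → R6=9-1=8
CMP R6, 6  (cmp 8,6)
JNZ L1: taken
OR R7, 12 → R7=(-12)|12=-4
LOAD R7, [R0] → R7=M[220]=13
XOR R7, 9 → R7=13^9=4
ADD R0, 4 → R0=220+4=224
SUB R6, 1 → R6=8-1=7
CMP R6, 6  (cmp 7,6)
JNZ L1: taken
OR R7, 12 → R7=4|12=12
LOAD R7, [R0] → R7=M[224]=4
XOR R7, 9 → R7=4^9=13
ADD R0, 4 → R0=224+4=228
SUB R6, 1 → R6=7-1=6
CMP R6, 6  (cmp 6,6)
JNZ L1: not taken
STORE R7, [220] → M[220]=13
halt.

228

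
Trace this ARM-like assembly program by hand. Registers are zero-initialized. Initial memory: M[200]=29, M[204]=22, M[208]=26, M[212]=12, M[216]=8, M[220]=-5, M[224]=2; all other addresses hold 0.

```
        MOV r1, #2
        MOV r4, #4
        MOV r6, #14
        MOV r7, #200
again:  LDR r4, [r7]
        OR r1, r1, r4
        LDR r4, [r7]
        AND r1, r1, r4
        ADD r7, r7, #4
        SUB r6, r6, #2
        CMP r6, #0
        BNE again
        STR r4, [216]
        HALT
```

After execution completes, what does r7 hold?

MOV r1, #2 → r1=2
MOV r4, #4 → r4=4
MOV r6, #14 → r6=14
MOV r7, #200 → r7=200
LDR r4, [r7] → r4=M[200]=29
OR r1, r1, r4 → r1=2|29=31
LDR r4, [r7] → r4=M[200]=29
AND r1, r1, r4 → r1=31&29=29
ADD r7, r7, #4 → r7=200+4=204
SUB r6, r6, #2 → r6=14-2=12
CMP r6, #0  (cmp 12,0)
BNE again: taken
LDR r4, [r7] → r4=M[204]=22
OR r1, r1, r4 → r1=29|22=31
LDR r4, [r7] → r4=M[204]=22
AND r1, r1, r4 → r1=31&22=22
ADD r7, r7, #4 → r7=204+4=208
SUB r6, r6, #2 → r6=12-2=10
CMP r6, #0  (cmp 10,0)
BNE again: taken
LDR r4, [r7] → r4=M[208]=26
OR r1, r1, r4 → r1=22|26=30
LDR r4, [r7] → r4=M[208]=26
AND r1, r1, r4 → r1=30&26=26
ADD r7, r7, #4 → r7=208+4=212
SUB r6, r6, #2 → r6=10-2=8
CMP r6, #0  (cmp 8,0)
BNE again: taken
LDR r4, [r7] → r4=M[212]=12
OR r1, r1, r4 → r1=26|12=30
LDR r4, [r7] → r4=M[212]=12
AND r1, r1, r4 → r1=30&12=12
ADD r7, r7, #4 → r7=212+4=216
SUB r6, r6, #2 → r6=8-2=6
CMP r6, #0  (cmp 6,0)
BNE again: taken
LDR r4, [r7] → r4=M[216]=8
OR r1, r1, r4 → r1=12|8=12
LDR r4, [r7] → r4=M[216]=8
AND r1, r1, r4 → r1=12&8=8
ADD r7, r7, #4 → r7=216+4=220
SUB r6, r6, #2 → r6=6-2=4
CMP r6, #0  (cmp 4,0)
BNE again: taken
LDR r4, [r7] → r4=M[220]=-5
OR r1, r1, r4 → r1=8|(-5)=-5
LDR r4, [r7] → r4=M[220]=-5
AND r1, r1, r4 → r1=(-5)&(-5)=-5
ADD r7, r7, #4 → r7=220+4=224
SUB r6, r6, #2 → r6=4-2=2
CMP r6, #0  (cmp 2,0)
BNE again: taken
LDR r4, [r7] → r4=M[224]=2
OR r1, r1, r4 → r1=(-5)|2=-5
LDR r4, [r7] → r4=M[224]=2
AND r1, r1, r4 → r1=(-5)&2=2
ADD r7, r7, #4 → r7=224+4=228
SUB r6, r6, #2 → r6=2-2=0
CMP r6, #0  (cmp 0,0)
BNE again: not taken
STR r4, [216] → M[216]=2
halt.

228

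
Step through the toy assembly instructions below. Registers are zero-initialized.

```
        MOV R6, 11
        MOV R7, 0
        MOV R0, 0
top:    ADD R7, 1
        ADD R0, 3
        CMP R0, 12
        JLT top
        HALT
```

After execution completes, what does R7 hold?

after MOV R6, 11: R6=11
after MOV R7, 0: R7=0
after MOV R0, 0: R0=0
after ADD R7, 1: R7=0+1=1
after ADD R0, 3: R0=0+3=3
CMP R0, 12  (cmp 3,12)
JLT top: taken
after ADD R7, 1: R7=1+1=2
after ADD R0, 3: R0=3+3=6
CMP R0, 12  (cmp 6,12)
JLT top: taken
after ADD R7, 1: R7=2+1=3
after ADD R0, 3: R0=6+3=9
CMP R0, 12  (cmp 9,12)
JLT top: taken
after ADD R7, 1: R7=3+1=4
after ADD R0, 3: R0=9+3=12
CMP R0, 12  (cmp 12,12)
JLT top: not taken
halt.

4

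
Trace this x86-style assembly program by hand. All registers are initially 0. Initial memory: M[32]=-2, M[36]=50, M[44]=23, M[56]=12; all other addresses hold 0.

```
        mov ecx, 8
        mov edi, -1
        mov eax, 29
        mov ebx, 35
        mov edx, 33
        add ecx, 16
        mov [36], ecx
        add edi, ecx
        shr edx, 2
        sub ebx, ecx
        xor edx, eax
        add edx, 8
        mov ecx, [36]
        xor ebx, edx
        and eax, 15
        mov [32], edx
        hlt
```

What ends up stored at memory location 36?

24

ecx=8
edi=-1
eax=29
ebx=35
edx=33
ecx=8+16=24
mov [36], ecx → M[36]=24
edi=(-1)+24=23
edx=33>>2=8
ebx=35-24=11
edx=8^29=21
edx=21+8=29
ecx=M[36]=24
ebx=11^29=22
eax=29&15=13
mov [32], edx → M[32]=29
halt.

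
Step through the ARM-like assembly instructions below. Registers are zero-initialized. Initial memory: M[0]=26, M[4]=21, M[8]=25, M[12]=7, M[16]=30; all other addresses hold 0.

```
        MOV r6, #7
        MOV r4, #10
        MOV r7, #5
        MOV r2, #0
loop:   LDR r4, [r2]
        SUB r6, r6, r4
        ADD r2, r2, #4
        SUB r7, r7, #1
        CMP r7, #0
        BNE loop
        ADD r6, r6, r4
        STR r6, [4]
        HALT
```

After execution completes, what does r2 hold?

20

MOV r6, #7 → r6=7
MOV r4, #10 → r4=10
MOV r7, #5 → r7=5
MOV r2, #0 → r2=0
LDR r4, [r2] → r4=M[0]=26
SUB r6, r6, r4 → r6=7-26=-19
ADD r2, r2, #4 → r2=0+4=4
SUB r7, r7, #1 → r7=5-1=4
CMP r7, #0  (cmp 4,0)
BNE loop: taken
LDR r4, [r2] → r4=M[4]=21
SUB r6, r6, r4 → r6=(-19)-21=-40
ADD r2, r2, #4 → r2=4+4=8
SUB r7, r7, #1 → r7=4-1=3
CMP r7, #0  (cmp 3,0)
BNE loop: taken
LDR r4, [r2] → r4=M[8]=25
SUB r6, r6, r4 → r6=(-40)-25=-65
ADD r2, r2, #4 → r2=8+4=12
SUB r7, r7, #1 → r7=3-1=2
CMP r7, #0  (cmp 2,0)
BNE loop: taken
LDR r4, [r2] → r4=M[12]=7
SUB r6, r6, r4 → r6=(-65)-7=-72
ADD r2, r2, #4 → r2=12+4=16
SUB r7, r7, #1 → r7=2-1=1
CMP r7, #0  (cmp 1,0)
BNE loop: taken
LDR r4, [r2] → r4=M[16]=30
SUB r6, r6, r4 → r6=(-72)-30=-102
ADD r2, r2, #4 → r2=16+4=20
SUB r7, r7, #1 → r7=1-1=0
CMP r7, #0  (cmp 0,0)
BNE loop: not taken
ADD r6, r6, r4 → r6=(-102)+30=-72
STR r6, [4] → M[4]=-72
halt.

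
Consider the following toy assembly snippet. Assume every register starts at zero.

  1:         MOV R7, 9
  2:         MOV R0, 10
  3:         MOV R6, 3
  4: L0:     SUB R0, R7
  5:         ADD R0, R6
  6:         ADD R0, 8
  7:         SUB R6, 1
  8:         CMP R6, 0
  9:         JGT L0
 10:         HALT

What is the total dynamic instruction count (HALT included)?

MOV R7, 9 → R7=9
MOV R0, 10 → R0=10
MOV R6, 3 → R6=3
SUB R0, R7 → R0=10-9=1
ADD R0, R6 → R0=1+3=4
ADD R0, 8 → R0=4+8=12
SUB R6, 1 → R6=3-1=2
CMP R6, 0  (cmp 2,0)
JGT L0: taken
SUB R0, R7 → R0=12-9=3
ADD R0, R6 → R0=3+2=5
ADD R0, 8 → R0=5+8=13
SUB R6, 1 → R6=2-1=1
CMP R6, 0  (cmp 1,0)
JGT L0: taken
SUB R0, R7 → R0=13-9=4
ADD R0, R6 → R0=4+1=5
ADD R0, 8 → R0=5+8=13
SUB R6, 1 → R6=1-1=0
CMP R6, 0  (cmp 0,0)
JGT L0: not taken
halt.
Total executed instructions: 22.

22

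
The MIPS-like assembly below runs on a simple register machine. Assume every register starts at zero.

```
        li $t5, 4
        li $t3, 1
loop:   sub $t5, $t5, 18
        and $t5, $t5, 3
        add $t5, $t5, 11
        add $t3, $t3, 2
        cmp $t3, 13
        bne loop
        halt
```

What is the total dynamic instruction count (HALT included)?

39

li $t5, 4 → $t5=4
li $t3, 1 → $t3=1
sub $t5, $t5, 18 → $t5=4-18=-14
and $t5, $t5, 3 → $t5=(-14)&3=2
add $t5, $t5, 11 → $t5=2+11=13
add $t3, $t3, 2 → $t3=1+2=3
cmp $t3, 13  (cmp 3,13)
bne loop: taken
sub $t5, $t5, 18 → $t5=13-18=-5
and $t5, $t5, 3 → $t5=(-5)&3=3
add $t5, $t5, 11 → $t5=3+11=14
add $t3, $t3, 2 → $t3=3+2=5
cmp $t3, 13  (cmp 5,13)
bne loop: taken
sub $t5, $t5, 18 → $t5=14-18=-4
and $t5, $t5, 3 → $t5=(-4)&3=0
add $t5, $t5, 11 → $t5=0+11=11
add $t3, $t3, 2 → $t3=5+2=7
cmp $t3, 13  (cmp 7,13)
bne loop: taken
sub $t5, $t5, 18 → $t5=11-18=-7
and $t5, $t5, 3 → $t5=(-7)&3=1
add $t5, $t5, 11 → $t5=1+11=12
add $t3, $t3, 2 → $t3=7+2=9
cmp $t3, 13  (cmp 9,13)
bne loop: taken
sub $t5, $t5, 18 → $t5=12-18=-6
and $t5, $t5, 3 → $t5=(-6)&3=2
add $t5, $t5, 11 → $t5=2+11=13
add $t3, $t3, 2 → $t3=9+2=11
cmp $t3, 13  (cmp 11,13)
bne loop: taken
sub $t5, $t5, 18 → $t5=13-18=-5
and $t5, $t5, 3 → $t5=(-5)&3=3
add $t5, $t5, 11 → $t5=3+11=14
add $t3, $t3, 2 → $t3=11+2=13
cmp $t3, 13  (cmp 13,13)
bne loop: not taken
halt.
Total executed instructions: 39.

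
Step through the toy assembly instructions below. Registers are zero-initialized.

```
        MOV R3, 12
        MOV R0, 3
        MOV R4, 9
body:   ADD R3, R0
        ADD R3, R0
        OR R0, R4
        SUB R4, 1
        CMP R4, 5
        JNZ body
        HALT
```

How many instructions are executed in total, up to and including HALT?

28

MOV R3, 12 → R3=12
MOV R0, 3 → R0=3
MOV R4, 9 → R4=9
ADD R3, R0 → R3=12+3=15
ADD R3, R0 → R3=15+3=18
OR R0, R4 → R0=3|9=11
SUB R4, 1 → R4=9-1=8
CMP R4, 5  (cmp 8,5)
JNZ body: taken
ADD R3, R0 → R3=18+11=29
ADD R3, R0 → R3=29+11=40
OR R0, R4 → R0=11|8=11
SUB R4, 1 → R4=8-1=7
CMP R4, 5  (cmp 7,5)
JNZ body: taken
ADD R3, R0 → R3=40+11=51
ADD R3, R0 → R3=51+11=62
OR R0, R4 → R0=11|7=15
SUB R4, 1 → R4=7-1=6
CMP R4, 5  (cmp 6,5)
JNZ body: taken
ADD R3, R0 → R3=62+15=77
ADD R3, R0 → R3=77+15=92
OR R0, R4 → R0=15|6=15
SUB R4, 1 → R4=6-1=5
CMP R4, 5  (cmp 5,5)
JNZ body: not taken
halt.
Total executed instructions: 28.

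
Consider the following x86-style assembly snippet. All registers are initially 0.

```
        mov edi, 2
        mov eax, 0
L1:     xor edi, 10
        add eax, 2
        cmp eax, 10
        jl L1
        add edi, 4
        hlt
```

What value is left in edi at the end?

12

edi=2
eax=0
edi=2^10=8
eax=0+2=2
cmp eax, 10  (cmp 2,10)
jl L1: taken
edi=8^10=2
eax=2+2=4
cmp eax, 10  (cmp 4,10)
jl L1: taken
edi=2^10=8
eax=4+2=6
cmp eax, 10  (cmp 6,10)
jl L1: taken
edi=8^10=2
eax=6+2=8
cmp eax, 10  (cmp 8,10)
jl L1: taken
edi=2^10=8
eax=8+2=10
cmp eax, 10  (cmp 10,10)
jl L1: not taken
edi=8+4=12
halt.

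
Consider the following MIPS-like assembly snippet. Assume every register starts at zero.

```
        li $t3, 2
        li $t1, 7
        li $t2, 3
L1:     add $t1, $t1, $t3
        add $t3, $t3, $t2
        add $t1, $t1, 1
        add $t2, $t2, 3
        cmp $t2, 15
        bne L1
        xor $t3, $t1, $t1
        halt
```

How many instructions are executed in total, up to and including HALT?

29

li $t3, 2 → $t3=2
li $t1, 7 → $t1=7
li $t2, 3 → $t2=3
add $t1, $t1, $t3 → $t1=7+2=9
add $t3, $t3, $t2 → $t3=2+3=5
add $t1, $t1, 1 → $t1=9+1=10
add $t2, $t2, 3 → $t2=3+3=6
cmp $t2, 15  (cmp 6,15)
bne L1: taken
add $t1, $t1, $t3 → $t1=10+5=15
add $t3, $t3, $t2 → $t3=5+6=11
add $t1, $t1, 1 → $t1=15+1=16
add $t2, $t2, 3 → $t2=6+3=9
cmp $t2, 15  (cmp 9,15)
bne L1: taken
add $t1, $t1, $t3 → $t1=16+11=27
add $t3, $t3, $t2 → $t3=11+9=20
add $t1, $t1, 1 → $t1=27+1=28
add $t2, $t2, 3 → $t2=9+3=12
cmp $t2, 15  (cmp 12,15)
bne L1: taken
add $t1, $t1, $t3 → $t1=28+20=48
add $t3, $t3, $t2 → $t3=20+12=32
add $t1, $t1, 1 → $t1=48+1=49
add $t2, $t2, 3 → $t2=12+3=15
cmp $t2, 15  (cmp 15,15)
bne L1: not taken
xor $t3, $t1, $t1 → $t3=49^49=0
halt.
Total executed instructions: 29.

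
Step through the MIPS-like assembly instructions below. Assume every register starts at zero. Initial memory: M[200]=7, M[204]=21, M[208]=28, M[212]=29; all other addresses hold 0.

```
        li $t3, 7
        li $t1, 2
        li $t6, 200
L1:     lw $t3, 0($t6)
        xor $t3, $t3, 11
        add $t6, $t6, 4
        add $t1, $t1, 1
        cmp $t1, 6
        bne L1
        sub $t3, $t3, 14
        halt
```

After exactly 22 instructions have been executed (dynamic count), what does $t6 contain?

after li $t3, 7: $t3=7
after li $t1, 2: $t1=2
after li $t6, 200: $t6=200
after lw $t3, 0($t6): $t3=M[200]=7
after xor $t3, $t3, 11: $t3=7^11=12
after add $t6, $t6, 4: $t6=200+4=204
after add $t1, $t1, 1: $t1=2+1=3
cmp $t1, 6  (cmp 3,6)
bne L1: taken
after lw $t3, 0($t6): $t3=M[204]=21
after xor $t3, $t3, 11: $t3=21^11=30
after add $t6, $t6, 4: $t6=204+4=208
after add $t1, $t1, 1: $t1=3+1=4
cmp $t1, 6  (cmp 4,6)
bne L1: taken
after lw $t3, 0($t6): $t3=M[208]=28
after xor $t3, $t3, 11: $t3=28^11=23
after add $t6, $t6, 4: $t6=208+4=212
after add $t1, $t1, 1: $t1=4+1=5
cmp $t1, 6  (cmp 5,6)
bne L1: taken
after lw $t3, 0($t6): $t3=M[212]=29
After step 22: $t6 = 212.

212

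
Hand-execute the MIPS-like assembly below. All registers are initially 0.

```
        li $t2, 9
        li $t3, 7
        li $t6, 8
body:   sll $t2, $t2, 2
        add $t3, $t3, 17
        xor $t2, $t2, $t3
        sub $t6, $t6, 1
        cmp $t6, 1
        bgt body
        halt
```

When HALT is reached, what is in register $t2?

li $t2, 9 → $t2=9
li $t3, 7 → $t3=7
li $t6, 8 → $t6=8
sll $t2, $t2, 2 → $t2=9<<2=36
add $t3, $t3, 17 → $t3=7+17=24
xor $t2, $t2, $t3 → $t2=36^24=60
sub $t6, $t6, 1 → $t6=8-1=7
cmp $t6, 1  (cmp 7,1)
bgt body: taken
sll $t2, $t2, 2 → $t2=60<<2=240
add $t3, $t3, 17 → $t3=24+17=41
xor $t2, $t2, $t3 → $t2=240^41=217
sub $t6, $t6, 1 → $t6=7-1=6
cmp $t6, 1  (cmp 6,1)
bgt body: taken
sll $t2, $t2, 2 → $t2=217<<2=868
add $t3, $t3, 17 → $t3=41+17=58
xor $t2, $t2, $t3 → $t2=868^58=862
sub $t6, $t6, 1 → $t6=6-1=5
cmp $t6, 1  (cmp 5,1)
bgt body: taken
sll $t2, $t2, 2 → $t2=862<<2=3448
add $t3, $t3, 17 → $t3=58+17=75
xor $t2, $t2, $t3 → $t2=3448^75=3379
sub $t6, $t6, 1 → $t6=5-1=4
cmp $t6, 1  (cmp 4,1)
bgt body: taken
sll $t2, $t2, 2 → $t2=3379<<2=13516
add $t3, $t3, 17 → $t3=75+17=92
xor $t2, $t2, $t3 → $t2=13516^92=13456
sub $t6, $t6, 1 → $t6=4-1=3
cmp $t6, 1  (cmp 3,1)
bgt body: taken
sll $t2, $t2, 2 → $t2=13456<<2=53824
add $t3, $t3, 17 → $t3=92+17=109
xor $t2, $t2, $t3 → $t2=53824^109=53805
sub $t6, $t6, 1 → $t6=3-1=2
cmp $t6, 1  (cmp 2,1)
bgt body: taken
sll $t2, $t2, 2 → $t2=53805<<2=215220
add $t3, $t3, 17 → $t3=109+17=126
xor $t2, $t2, $t3 → $t2=215220^126=215242
sub $t6, $t6, 1 → $t6=2-1=1
cmp $t6, 1  (cmp 1,1)
bgt body: not taken
halt.

215242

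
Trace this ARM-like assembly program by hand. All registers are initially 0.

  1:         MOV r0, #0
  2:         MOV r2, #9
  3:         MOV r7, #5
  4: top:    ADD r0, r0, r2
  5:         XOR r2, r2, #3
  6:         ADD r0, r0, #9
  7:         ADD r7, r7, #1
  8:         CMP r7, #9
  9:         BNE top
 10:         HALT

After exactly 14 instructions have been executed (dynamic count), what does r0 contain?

MOV r0, #0 → r0=0
MOV r2, #9 → r2=9
MOV r7, #5 → r7=5
ADD r0, r0, r2 → r0=0+9=9
XOR r2, r2, #3 → r2=9^3=10
ADD r0, r0, #9 → r0=9+9=18
ADD r7, r7, #1 → r7=5+1=6
CMP r7, #9  (cmp 6,9)
BNE top: taken
ADD r0, r0, r2 → r0=18+10=28
XOR r2, r2, #3 → r2=10^3=9
ADD r0, r0, #9 → r0=28+9=37
ADD r7, r7, #1 → r7=6+1=7
CMP r7, #9  (cmp 7,9)
After step 14: r0 = 37.

37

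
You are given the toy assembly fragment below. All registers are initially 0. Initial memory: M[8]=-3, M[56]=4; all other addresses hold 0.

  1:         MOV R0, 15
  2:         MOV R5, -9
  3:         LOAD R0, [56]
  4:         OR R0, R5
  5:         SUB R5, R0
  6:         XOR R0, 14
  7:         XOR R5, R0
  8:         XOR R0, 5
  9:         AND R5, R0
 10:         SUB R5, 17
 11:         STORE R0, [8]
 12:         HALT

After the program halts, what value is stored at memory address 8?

MOV R0, 15 → R0=15
MOV R5, -9 → R5=-9
LOAD R0, [56] → R0=M[56]=4
OR R0, R5 → R0=4|(-9)=-9
SUB R5, R0 → R5=(-9)-(-9)=0
XOR R0, 14 → R0=(-9)^14=-7
XOR R5, R0 → R5=0^(-7)=-7
XOR R0, 5 → R0=(-7)^5=-4
AND R5, R0 → R5=(-7)&(-4)=-8
SUB R5, 17 → R5=(-8)-17=-25
STORE R0, [8] → M[8]=-4
halt.

-4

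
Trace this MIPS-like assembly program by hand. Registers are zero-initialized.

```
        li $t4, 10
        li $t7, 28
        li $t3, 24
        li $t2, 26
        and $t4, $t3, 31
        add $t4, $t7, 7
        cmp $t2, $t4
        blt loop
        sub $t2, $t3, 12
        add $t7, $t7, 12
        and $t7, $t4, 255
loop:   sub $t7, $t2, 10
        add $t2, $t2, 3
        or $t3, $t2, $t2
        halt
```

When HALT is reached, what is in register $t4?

35

after li $t4, 10: $t4=10
after li $t7, 28: $t7=28
after li $t3, 24: $t3=24
after li $t2, 26: $t2=26
after and $t4, $t3, 31: $t4=24&31=24
after add $t4, $t7, 7: $t4=28+7=35
cmp $t2, $t4  (cmp 26,35)
blt loop: taken
after sub $t7, $t2, 10: $t7=26-10=16
after add $t2, $t2, 3: $t2=26+3=29
after or $t3, $t2, $t2: $t3=29|29=29
halt.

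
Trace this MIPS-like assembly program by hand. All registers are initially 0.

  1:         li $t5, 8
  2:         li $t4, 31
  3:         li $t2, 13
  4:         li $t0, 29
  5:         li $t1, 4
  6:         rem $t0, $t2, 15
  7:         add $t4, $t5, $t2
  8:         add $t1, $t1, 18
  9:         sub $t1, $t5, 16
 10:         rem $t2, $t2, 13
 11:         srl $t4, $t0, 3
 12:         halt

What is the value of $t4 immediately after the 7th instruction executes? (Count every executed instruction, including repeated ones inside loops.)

21

$t5=8
$t4=31
$t2=13
$t0=29
$t1=4
$t0=13%15=13
$t4=8+13=21
After step 7: $t4 = 21.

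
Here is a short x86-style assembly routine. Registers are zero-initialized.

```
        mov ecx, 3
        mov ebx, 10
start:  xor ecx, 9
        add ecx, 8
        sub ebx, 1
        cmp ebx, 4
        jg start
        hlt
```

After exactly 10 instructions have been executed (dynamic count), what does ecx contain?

mov ecx, 3 → ecx=3
mov ebx, 10 → ebx=10
xor ecx, 9 → ecx=3^9=10
add ecx, 8 → ecx=10+8=18
sub ebx, 1 → ebx=10-1=9
cmp ebx, 4  (cmp 9,4)
jg start: taken
xor ecx, 9 → ecx=18^9=27
add ecx, 8 → ecx=27+8=35
sub ebx, 1 → ebx=9-1=8
After step 10: ecx = 35.

35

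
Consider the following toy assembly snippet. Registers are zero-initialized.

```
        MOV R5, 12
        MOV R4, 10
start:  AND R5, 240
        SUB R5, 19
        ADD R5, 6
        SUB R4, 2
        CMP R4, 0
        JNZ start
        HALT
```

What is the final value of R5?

MOV R5, 12 → R5=12
MOV R4, 10 → R4=10
AND R5, 240 → R5=12&240=0
SUB R5, 19 → R5=0-19=-19
ADD R5, 6 → R5=(-19)+6=-13
SUB R4, 2 → R4=10-2=8
CMP R4, 0  (cmp 8,0)
JNZ start: taken
AND R5, 240 → R5=(-13)&240=240
SUB R5, 19 → R5=240-19=221
ADD R5, 6 → R5=221+6=227
SUB R4, 2 → R4=8-2=6
CMP R4, 0  (cmp 6,0)
JNZ start: taken
AND R5, 240 → R5=227&240=224
SUB R5, 19 → R5=224-19=205
ADD R5, 6 → R5=205+6=211
SUB R4, 2 → R4=6-2=4
CMP R4, 0  (cmp 4,0)
JNZ start: taken
AND R5, 240 → R5=211&240=208
SUB R5, 19 → R5=208-19=189
ADD R5, 6 → R5=189+6=195
SUB R4, 2 → R4=4-2=2
CMP R4, 0  (cmp 2,0)
JNZ start: taken
AND R5, 240 → R5=195&240=192
SUB R5, 19 → R5=192-19=173
ADD R5, 6 → R5=173+6=179
SUB R4, 2 → R4=2-2=0
CMP R4, 0  (cmp 0,0)
JNZ start: not taken
halt.

179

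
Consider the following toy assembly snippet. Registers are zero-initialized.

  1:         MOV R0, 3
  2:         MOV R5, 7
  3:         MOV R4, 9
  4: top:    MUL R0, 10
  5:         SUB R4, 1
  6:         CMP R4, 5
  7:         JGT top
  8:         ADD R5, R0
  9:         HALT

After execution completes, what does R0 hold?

after MOV R0, 3: R0=3
after MOV R5, 7: R5=7
after MOV R4, 9: R4=9
after MUL R0, 10: R0=3*10=30
after SUB R4, 1: R4=9-1=8
CMP R4, 5  (cmp 8,5)
JGT top: taken
after MUL R0, 10: R0=30*10=300
after SUB R4, 1: R4=8-1=7
CMP R4, 5  (cmp 7,5)
JGT top: taken
after MUL R0, 10: R0=300*10=3000
after SUB R4, 1: R4=7-1=6
CMP R4, 5  (cmp 6,5)
JGT top: taken
after MUL R0, 10: R0=3000*10=30000
after SUB R4, 1: R4=6-1=5
CMP R4, 5  (cmp 5,5)
JGT top: not taken
after ADD R5, R0: R5=7+30000=30007
halt.

30000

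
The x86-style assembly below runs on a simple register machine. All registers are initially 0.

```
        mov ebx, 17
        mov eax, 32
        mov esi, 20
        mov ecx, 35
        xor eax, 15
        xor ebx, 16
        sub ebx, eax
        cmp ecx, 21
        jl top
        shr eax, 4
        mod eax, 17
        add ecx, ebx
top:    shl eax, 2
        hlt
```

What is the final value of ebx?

-46

after mov ebx, 17: ebx=17
after mov eax, 32: eax=32
after mov esi, 20: esi=20
after mov ecx, 35: ecx=35
after xor eax, 15: eax=32^15=47
after xor ebx, 16: ebx=17^16=1
after sub ebx, eax: ebx=1-47=-46
cmp ecx, 21  (cmp 35,21)
jl top: not taken
after shr eax, 4: eax=47>>4=2
after mod eax, 17: eax=2%17=2
after add ecx, ebx: ecx=35+(-46)=-11
after shl eax, 2: eax=2<<2=8
halt.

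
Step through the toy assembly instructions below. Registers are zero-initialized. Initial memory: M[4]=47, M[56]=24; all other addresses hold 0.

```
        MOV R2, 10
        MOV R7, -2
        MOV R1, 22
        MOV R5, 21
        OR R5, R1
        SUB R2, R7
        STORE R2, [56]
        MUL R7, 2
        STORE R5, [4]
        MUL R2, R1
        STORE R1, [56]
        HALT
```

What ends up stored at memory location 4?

after MOV R2, 10: R2=10
after MOV R7, -2: R7=-2
after MOV R1, 22: R1=22
after MOV R5, 21: R5=21
after OR R5, R1: R5=21|22=23
after SUB R2, R7: R2=10-(-2)=12
STORE R2, [56] → M[56]=12
after MUL R7, 2: R7=(-2)*2=-4
STORE R5, [4] → M[4]=23
after MUL R2, R1: R2=12*22=264
STORE R1, [56] → M[56]=22
halt.

23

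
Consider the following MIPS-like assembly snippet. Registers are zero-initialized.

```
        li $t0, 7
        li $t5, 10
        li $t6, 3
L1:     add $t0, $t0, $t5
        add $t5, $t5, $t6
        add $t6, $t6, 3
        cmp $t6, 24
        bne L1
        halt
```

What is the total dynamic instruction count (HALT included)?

39

li $t0, 7 → $t0=7
li $t5, 10 → $t5=10
li $t6, 3 → $t6=3
add $t0, $t0, $t5 → $t0=7+10=17
add $t5, $t5, $t6 → $t5=10+3=13
add $t6, $t6, 3 → $t6=3+3=6
cmp $t6, 24  (cmp 6,24)
bne L1: taken
add $t0, $t0, $t5 → $t0=17+13=30
add $t5, $t5, $t6 → $t5=13+6=19
add $t6, $t6, 3 → $t6=6+3=9
cmp $t6, 24  (cmp 9,24)
bne L1: taken
add $t0, $t0, $t5 → $t0=30+19=49
add $t5, $t5, $t6 → $t5=19+9=28
add $t6, $t6, 3 → $t6=9+3=12
cmp $t6, 24  (cmp 12,24)
bne L1: taken
add $t0, $t0, $t5 → $t0=49+28=77
add $t5, $t5, $t6 → $t5=28+12=40
add $t6, $t6, 3 → $t6=12+3=15
cmp $t6, 24  (cmp 15,24)
bne L1: taken
add $t0, $t0, $t5 → $t0=77+40=117
add $t5, $t5, $t6 → $t5=40+15=55
add $t6, $t6, 3 → $t6=15+3=18
cmp $t6, 24  (cmp 18,24)
bne L1: taken
add $t0, $t0, $t5 → $t0=117+55=172
add $t5, $t5, $t6 → $t5=55+18=73
add $t6, $t6, 3 → $t6=18+3=21
cmp $t6, 24  (cmp 21,24)
bne L1: taken
add $t0, $t0, $t5 → $t0=172+73=245
add $t5, $t5, $t6 → $t5=73+21=94
add $t6, $t6, 3 → $t6=21+3=24
cmp $t6, 24  (cmp 24,24)
bne L1: not taken
halt.
Total executed instructions: 39.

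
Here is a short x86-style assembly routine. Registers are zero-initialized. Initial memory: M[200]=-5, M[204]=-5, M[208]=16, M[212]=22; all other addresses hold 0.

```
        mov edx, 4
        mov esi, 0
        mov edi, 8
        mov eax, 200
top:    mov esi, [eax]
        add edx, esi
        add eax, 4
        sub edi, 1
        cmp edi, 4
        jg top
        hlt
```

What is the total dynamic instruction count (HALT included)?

29

after mov edx, 4: edx=4
after mov esi, 0: esi=0
after mov edi, 8: edi=8
after mov eax, 200: eax=200
after mov esi, [eax]: esi=M[200]=-5
after add edx, esi: edx=4+(-5)=-1
after add eax, 4: eax=200+4=204
after sub edi, 1: edi=8-1=7
cmp edi, 4  (cmp 7,4)
jg top: taken
after mov esi, [eax]: esi=M[204]=-5
after add edx, esi: edx=(-1)+(-5)=-6
after add eax, 4: eax=204+4=208
after sub edi, 1: edi=7-1=6
cmp edi, 4  (cmp 6,4)
jg top: taken
after mov esi, [eax]: esi=M[208]=16
after add edx, esi: edx=(-6)+16=10
after add eax, 4: eax=208+4=212
after sub edi, 1: edi=6-1=5
cmp edi, 4  (cmp 5,4)
jg top: taken
after mov esi, [eax]: esi=M[212]=22
after add edx, esi: edx=10+22=32
after add eax, 4: eax=212+4=216
after sub edi, 1: edi=5-1=4
cmp edi, 4  (cmp 4,4)
jg top: not taken
halt.
Total executed instructions: 29.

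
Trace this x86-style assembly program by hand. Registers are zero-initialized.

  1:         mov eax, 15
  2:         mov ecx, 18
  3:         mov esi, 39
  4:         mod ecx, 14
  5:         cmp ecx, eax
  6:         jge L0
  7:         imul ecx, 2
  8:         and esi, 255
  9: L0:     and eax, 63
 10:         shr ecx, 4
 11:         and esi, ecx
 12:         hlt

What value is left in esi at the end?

eax=15
ecx=18
esi=39
ecx=18%14=4
cmp ecx, eax  (cmp 4,15)
jge L0: not taken
ecx=4*2=8
esi=39&255=39
eax=15&63=15
ecx=8>>4=0
esi=39&0=0
halt.

0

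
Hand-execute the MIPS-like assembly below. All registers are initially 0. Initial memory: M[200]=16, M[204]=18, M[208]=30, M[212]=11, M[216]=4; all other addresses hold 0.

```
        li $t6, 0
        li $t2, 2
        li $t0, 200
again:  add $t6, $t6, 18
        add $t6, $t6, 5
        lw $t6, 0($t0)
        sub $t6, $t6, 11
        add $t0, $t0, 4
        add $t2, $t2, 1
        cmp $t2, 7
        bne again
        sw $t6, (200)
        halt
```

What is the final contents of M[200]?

li $t6, 0 → $t6=0
li $t2, 2 → $t2=2
li $t0, 200 → $t0=200
add $t6, $t6, 18 → $t6=0+18=18
add $t6, $t6, 5 → $t6=18+5=23
lw $t6, 0($t0) → $t6=M[200]=16
sub $t6, $t6, 11 → $t6=16-11=5
add $t0, $t0, 4 → $t0=200+4=204
add $t2, $t2, 1 → $t2=2+1=3
cmp $t2, 7  (cmp 3,7)
bne again: taken
add $t6, $t6, 18 → $t6=5+18=23
add $t6, $t6, 5 → $t6=23+5=28
lw $t6, 0($t0) → $t6=M[204]=18
sub $t6, $t6, 11 → $t6=18-11=7
add $t0, $t0, 4 → $t0=204+4=208
add $t2, $t2, 1 → $t2=3+1=4
cmp $t2, 7  (cmp 4,7)
bne again: taken
add $t6, $t6, 18 → $t6=7+18=25
add $t6, $t6, 5 → $t6=25+5=30
lw $t6, 0($t0) → $t6=M[208]=30
sub $t6, $t6, 11 → $t6=30-11=19
add $t0, $t0, 4 → $t0=208+4=212
add $t2, $t2, 1 → $t2=4+1=5
cmp $t2, 7  (cmp 5,7)
bne again: taken
add $t6, $t6, 18 → $t6=19+18=37
add $t6, $t6, 5 → $t6=37+5=42
lw $t6, 0($t0) → $t6=M[212]=11
sub $t6, $t6, 11 → $t6=11-11=0
add $t0, $t0, 4 → $t0=212+4=216
add $t2, $t2, 1 → $t2=5+1=6
cmp $t2, 7  (cmp 6,7)
bne again: taken
add $t6, $t6, 18 → $t6=0+18=18
add $t6, $t6, 5 → $t6=18+5=23
lw $t6, 0($t0) → $t6=M[216]=4
sub $t6, $t6, 11 → $t6=4-11=-7
add $t0, $t0, 4 → $t0=216+4=220
add $t2, $t2, 1 → $t2=6+1=7
cmp $t2, 7  (cmp 7,7)
bne again: not taken
sw $t6, (200) → M[200]=-7
halt.

-7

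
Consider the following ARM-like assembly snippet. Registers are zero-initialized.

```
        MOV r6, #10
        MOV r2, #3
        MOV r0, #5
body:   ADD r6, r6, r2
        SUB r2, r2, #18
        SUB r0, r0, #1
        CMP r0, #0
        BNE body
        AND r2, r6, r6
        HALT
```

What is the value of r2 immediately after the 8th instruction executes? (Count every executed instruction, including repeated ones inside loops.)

after MOV r6, #10: r6=10
after MOV r2, #3: r2=3
after MOV r0, #5: r0=5
after ADD r6, r6, r2: r6=10+3=13
after SUB r2, r2, #18: r2=3-18=-15
after SUB r0, r0, #1: r0=5-1=4
CMP r0, #0  (cmp 4,0)
BNE body: taken
After step 8: r2 = -15.

-15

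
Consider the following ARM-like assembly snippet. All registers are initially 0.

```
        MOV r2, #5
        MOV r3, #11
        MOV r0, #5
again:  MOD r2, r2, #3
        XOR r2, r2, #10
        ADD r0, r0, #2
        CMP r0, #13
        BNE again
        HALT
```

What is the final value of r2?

8

MOV r2, #5 → r2=5
MOV r3, #11 → r3=11
MOV r0, #5 → r0=5
MOD r2, r2, #3 → r2=5%3=2
XOR r2, r2, #10 → r2=2^10=8
ADD r0, r0, #2 → r0=5+2=7
CMP r0, #13  (cmp 7,13)
BNE again: taken
MOD r2, r2, #3 → r2=8%3=2
XOR r2, r2, #10 → r2=2^10=8
ADD r0, r0, #2 → r0=7+2=9
CMP r0, #13  (cmp 9,13)
BNE again: taken
MOD r2, r2, #3 → r2=8%3=2
XOR r2, r2, #10 → r2=2^10=8
ADD r0, r0, #2 → r0=9+2=11
CMP r0, #13  (cmp 11,13)
BNE again: taken
MOD r2, r2, #3 → r2=8%3=2
XOR r2, r2, #10 → r2=2^10=8
ADD r0, r0, #2 → r0=11+2=13
CMP r0, #13  (cmp 13,13)
BNE again: not taken
halt.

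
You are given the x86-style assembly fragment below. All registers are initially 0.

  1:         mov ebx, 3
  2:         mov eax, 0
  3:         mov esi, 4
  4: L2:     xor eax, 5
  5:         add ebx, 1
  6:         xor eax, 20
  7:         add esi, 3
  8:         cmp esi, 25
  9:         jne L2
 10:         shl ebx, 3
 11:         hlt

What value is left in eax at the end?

mov ebx, 3 → ebx=3
mov eax, 0 → eax=0
mov esi, 4 → esi=4
xor eax, 5 → eax=0^5=5
add ebx, 1 → ebx=3+1=4
xor eax, 20 → eax=5^20=17
add esi, 3 → esi=4+3=7
cmp esi, 25  (cmp 7,25)
jne L2: taken
xor eax, 5 → eax=17^5=20
add ebx, 1 → ebx=4+1=5
xor eax, 20 → eax=20^20=0
add esi, 3 → esi=7+3=10
cmp esi, 25  (cmp 10,25)
jne L2: taken
xor eax, 5 → eax=0^5=5
add ebx, 1 → ebx=5+1=6
xor eax, 20 → eax=5^20=17
add esi, 3 → esi=10+3=13
cmp esi, 25  (cmp 13,25)
jne L2: taken
xor eax, 5 → eax=17^5=20
add ebx, 1 → ebx=6+1=7
xor eax, 20 → eax=20^20=0
add esi, 3 → esi=13+3=16
cmp esi, 25  (cmp 16,25)
jne L2: taken
xor eax, 5 → eax=0^5=5
add ebx, 1 → ebx=7+1=8
xor eax, 20 → eax=5^20=17
add esi, 3 → esi=16+3=19
cmp esi, 25  (cmp 19,25)
jne L2: taken
xor eax, 5 → eax=17^5=20
add ebx, 1 → ebx=8+1=9
xor eax, 20 → eax=20^20=0
add esi, 3 → esi=19+3=22
cmp esi, 25  (cmp 22,25)
jne L2: taken
xor eax, 5 → eax=0^5=5
add ebx, 1 → ebx=9+1=10
xor eax, 20 → eax=5^20=17
add esi, 3 → esi=22+3=25
cmp esi, 25  (cmp 25,25)
jne L2: not taken
shl ebx, 3 → ebx=10<<3=80
halt.

17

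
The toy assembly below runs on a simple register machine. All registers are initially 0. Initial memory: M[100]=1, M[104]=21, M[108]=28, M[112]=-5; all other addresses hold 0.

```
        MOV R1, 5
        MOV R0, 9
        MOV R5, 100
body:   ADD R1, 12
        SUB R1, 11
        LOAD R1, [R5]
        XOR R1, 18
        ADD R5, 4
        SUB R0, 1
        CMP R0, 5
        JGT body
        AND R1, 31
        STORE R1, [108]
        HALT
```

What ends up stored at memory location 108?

after MOV R1, 5: R1=5
after MOV R0, 9: R0=9
after MOV R5, 100: R5=100
after ADD R1, 12: R1=5+12=17
after SUB R1, 11: R1=17-11=6
after LOAD R1, [R5]: R1=M[100]=1
after XOR R1, 18: R1=1^18=19
after ADD R5, 4: R5=100+4=104
after SUB R0, 1: R0=9-1=8
CMP R0, 5  (cmp 8,5)
JGT body: taken
after ADD R1, 12: R1=19+12=31
after SUB R1, 11: R1=31-11=20
after LOAD R1, [R5]: R1=M[104]=21
after XOR R1, 18: R1=21^18=7
after ADD R5, 4: R5=104+4=108
after SUB R0, 1: R0=8-1=7
CMP R0, 5  (cmp 7,5)
JGT body: taken
after ADD R1, 12: R1=7+12=19
after SUB R1, 11: R1=19-11=8
after LOAD R1, [R5]: R1=M[108]=28
after XOR R1, 18: R1=28^18=14
after ADD R5, 4: R5=108+4=112
after SUB R0, 1: R0=7-1=6
CMP R0, 5  (cmp 6,5)
JGT body: taken
after ADD R1, 12: R1=14+12=26
after SUB R1, 11: R1=26-11=15
after LOAD R1, [R5]: R1=M[112]=-5
after XOR R1, 18: R1=(-5)^18=-23
after ADD R5, 4: R5=112+4=116
after SUB R0, 1: R0=6-1=5
CMP R0, 5  (cmp 5,5)
JGT body: not taken
after AND R1, 31: R1=(-23)&31=9
STORE R1, [108] → M[108]=9
halt.

9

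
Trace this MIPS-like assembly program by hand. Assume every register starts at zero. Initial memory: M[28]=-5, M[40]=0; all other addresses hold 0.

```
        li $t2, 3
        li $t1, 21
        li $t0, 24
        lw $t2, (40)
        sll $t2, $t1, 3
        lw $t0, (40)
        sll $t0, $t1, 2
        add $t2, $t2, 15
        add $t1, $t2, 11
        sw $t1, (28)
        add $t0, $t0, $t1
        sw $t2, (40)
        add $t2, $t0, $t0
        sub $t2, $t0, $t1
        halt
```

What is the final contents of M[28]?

194

li $t2, 3 → $t2=3
li $t1, 21 → $t1=21
li $t0, 24 → $t0=24
lw $t2, (40) → $t2=M[40]=0
sll $t2, $t1, 3 → $t2=21<<3=168
lw $t0, (40) → $t0=M[40]=0
sll $t0, $t1, 2 → $t0=21<<2=84
add $t2, $t2, 15 → $t2=168+15=183
add $t1, $t2, 11 → $t1=183+11=194
sw $t1, (28) → M[28]=194
add $t0, $t0, $t1 → $t0=84+194=278
sw $t2, (40) → M[40]=183
add $t2, $t0, $t0 → $t2=278+278=556
sub $t2, $t0, $t1 → $t2=278-194=84
halt.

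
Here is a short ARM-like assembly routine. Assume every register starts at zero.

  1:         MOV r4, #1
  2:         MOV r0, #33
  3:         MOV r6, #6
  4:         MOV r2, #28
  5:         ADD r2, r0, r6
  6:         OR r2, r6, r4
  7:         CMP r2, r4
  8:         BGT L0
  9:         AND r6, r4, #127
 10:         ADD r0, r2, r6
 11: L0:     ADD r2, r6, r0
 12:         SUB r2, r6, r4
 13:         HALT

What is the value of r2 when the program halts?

r4=1
r0=33
r6=6
r2=28
r2=33+6=39
r2=6|1=7
CMP r2, r4  (cmp 7,1)
BGT L0: taken
r2=6+33=39
r2=6-1=5
halt.

5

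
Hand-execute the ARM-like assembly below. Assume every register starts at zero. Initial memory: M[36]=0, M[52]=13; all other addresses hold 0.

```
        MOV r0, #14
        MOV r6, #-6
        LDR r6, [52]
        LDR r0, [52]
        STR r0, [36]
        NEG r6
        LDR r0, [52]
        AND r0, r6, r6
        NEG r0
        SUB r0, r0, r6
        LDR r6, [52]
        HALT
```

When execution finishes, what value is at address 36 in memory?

13

r0=14
r6=-6
r6=M[52]=13
r0=M[52]=13
STR r0, [36] → M[36]=13
r6=-(13)=-13
r0=M[52]=13
r0=(-13)&(-13)=-13
r0=-(-13)=13
r0=13-(-13)=26
r6=M[52]=13
halt.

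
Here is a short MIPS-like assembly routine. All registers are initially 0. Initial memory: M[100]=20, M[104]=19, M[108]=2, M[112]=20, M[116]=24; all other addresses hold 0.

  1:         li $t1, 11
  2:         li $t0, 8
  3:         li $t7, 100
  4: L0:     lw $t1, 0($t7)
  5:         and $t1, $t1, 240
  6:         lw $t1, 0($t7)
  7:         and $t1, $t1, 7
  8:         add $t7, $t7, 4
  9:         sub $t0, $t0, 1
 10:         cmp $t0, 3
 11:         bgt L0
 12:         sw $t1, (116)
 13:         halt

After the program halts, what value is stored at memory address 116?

$t1=11
$t0=8
$t7=100
$t1=M[100]=20
$t1=20&240=16
$t1=M[100]=20
$t1=20&7=4
$t7=100+4=104
$t0=8-1=7
cmp $t0, 3  (cmp 7,3)
bgt L0: taken
$t1=M[104]=19
$t1=19&240=16
$t1=M[104]=19
$t1=19&7=3
$t7=104+4=108
$t0=7-1=6
cmp $t0, 3  (cmp 6,3)
bgt L0: taken
$t1=M[108]=2
$t1=2&240=0
$t1=M[108]=2
$t1=2&7=2
$t7=108+4=112
$t0=6-1=5
cmp $t0, 3  (cmp 5,3)
bgt L0: taken
$t1=M[112]=20
$t1=20&240=16
$t1=M[112]=20
$t1=20&7=4
$t7=112+4=116
$t0=5-1=4
cmp $t0, 3  (cmp 4,3)
bgt L0: taken
$t1=M[116]=24
$t1=24&240=16
$t1=M[116]=24
$t1=24&7=0
$t7=116+4=120
$t0=4-1=3
cmp $t0, 3  (cmp 3,3)
bgt L0: not taken
sw $t1, (116) → M[116]=0
halt.

0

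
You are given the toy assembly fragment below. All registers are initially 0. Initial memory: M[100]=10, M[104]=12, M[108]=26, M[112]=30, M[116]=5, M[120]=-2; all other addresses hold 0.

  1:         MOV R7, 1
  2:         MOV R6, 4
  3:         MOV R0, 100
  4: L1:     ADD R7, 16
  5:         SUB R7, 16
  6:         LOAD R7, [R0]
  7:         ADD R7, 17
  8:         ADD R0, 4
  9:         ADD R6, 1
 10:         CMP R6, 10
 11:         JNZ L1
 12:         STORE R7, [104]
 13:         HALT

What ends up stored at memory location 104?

R7=1
R6=4
R0=100
R7=1+16=17
R7=17-16=1
R7=M[100]=10
R7=10+17=27
R0=100+4=104
R6=4+1=5
CMP R6, 10  (cmp 5,10)
JNZ L1: taken
R7=27+16=43
R7=43-16=27
R7=M[104]=12
R7=12+17=29
R0=104+4=108
R6=5+1=6
CMP R6, 10  (cmp 6,10)
JNZ L1: taken
R7=29+16=45
R7=45-16=29
R7=M[108]=26
R7=26+17=43
R0=108+4=112
R6=6+1=7
CMP R6, 10  (cmp 7,10)
JNZ L1: taken
R7=43+16=59
R7=59-16=43
R7=M[112]=30
R7=30+17=47
R0=112+4=116
R6=7+1=8
CMP R6, 10  (cmp 8,10)
JNZ L1: taken
R7=47+16=63
R7=63-16=47
R7=M[116]=5
R7=5+17=22
R0=116+4=120
R6=8+1=9
CMP R6, 10  (cmp 9,10)
JNZ L1: taken
R7=22+16=38
R7=38-16=22
R7=M[120]=-2
R7=(-2)+17=15
R0=120+4=124
R6=9+1=10
CMP R6, 10  (cmp 10,10)
JNZ L1: not taken
STORE R7, [104] → M[104]=15
halt.

15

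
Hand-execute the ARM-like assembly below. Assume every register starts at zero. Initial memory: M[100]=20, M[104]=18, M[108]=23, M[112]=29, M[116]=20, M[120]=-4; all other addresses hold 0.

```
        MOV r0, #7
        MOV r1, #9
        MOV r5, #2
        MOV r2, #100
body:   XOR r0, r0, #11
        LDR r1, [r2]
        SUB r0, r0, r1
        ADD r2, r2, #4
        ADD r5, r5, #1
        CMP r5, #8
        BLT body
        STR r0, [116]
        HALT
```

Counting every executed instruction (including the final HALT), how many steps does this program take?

48

MOV r0, #7 → r0=7
MOV r1, #9 → r1=9
MOV r5, #2 → r5=2
MOV r2, #100 → r2=100
XOR r0, r0, #11 → r0=7^11=12
LDR r1, [r2] → r1=M[100]=20
SUB r0, r0, r1 → r0=12-20=-8
ADD r2, r2, #4 → r2=100+4=104
ADD r5, r5, #1 → r5=2+1=3
CMP r5, #8  (cmp 3,8)
BLT body: taken
XOR r0, r0, #11 → r0=(-8)^11=-13
LDR r1, [r2] → r1=M[104]=18
SUB r0, r0, r1 → r0=(-13)-18=-31
ADD r2, r2, #4 → r2=104+4=108
ADD r5, r5, #1 → r5=3+1=4
CMP r5, #8  (cmp 4,8)
BLT body: taken
XOR r0, r0, #11 → r0=(-31)^11=-22
LDR r1, [r2] → r1=M[108]=23
SUB r0, r0, r1 → r0=(-22)-23=-45
ADD r2, r2, #4 → r2=108+4=112
ADD r5, r5, #1 → r5=4+1=5
CMP r5, #8  (cmp 5,8)
BLT body: taken
XOR r0, r0, #11 → r0=(-45)^11=-40
LDR r1, [r2] → r1=M[112]=29
SUB r0, r0, r1 → r0=(-40)-29=-69
ADD r2, r2, #4 → r2=112+4=116
ADD r5, r5, #1 → r5=5+1=6
CMP r5, #8  (cmp 6,8)
BLT body: taken
XOR r0, r0, #11 → r0=(-69)^11=-80
LDR r1, [r2] → r1=M[116]=20
SUB r0, r0, r1 → r0=(-80)-20=-100
ADD r2, r2, #4 → r2=116+4=120
ADD r5, r5, #1 → r5=6+1=7
CMP r5, #8  (cmp 7,8)
BLT body: taken
XOR r0, r0, #11 → r0=(-100)^11=-105
LDR r1, [r2] → r1=M[120]=-4
SUB r0, r0, r1 → r0=(-105)-(-4)=-101
ADD r2, r2, #4 → r2=120+4=124
ADD r5, r5, #1 → r5=7+1=8
CMP r5, #8  (cmp 8,8)
BLT body: not taken
STR r0, [116] → M[116]=-101
halt.
Total executed instructions: 48.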